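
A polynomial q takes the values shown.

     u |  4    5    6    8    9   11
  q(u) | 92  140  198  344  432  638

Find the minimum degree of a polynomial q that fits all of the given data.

2

Divided differences on the nodes 4, 5, 6, 8, 9, 11:
  order 0: 92  140  198  344  432  638
  order 1: 48  58  73  88  103
  order 2: 5  5  5  5
  order 3: 0  0  0
  order 4: 0  0
  order 5: 0
The order-2 divided differences are all 5 (nonzero) and every higher order vanishes, so the data lies on a polynomial of degree exactly 2.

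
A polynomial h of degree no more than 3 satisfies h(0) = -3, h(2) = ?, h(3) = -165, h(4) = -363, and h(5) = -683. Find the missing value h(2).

-59

The 4 known points determine the degree-3 polynomial uniquely.
Write h(s) = as^3 + bs^2 + cs + d. Substituting each data point gives a linear system:
  d = -3
  27a + 9b + 3c + d = -165
  64a + 16b + 4c + d = -363
  125a + 25b + 5c + d = -683
Solving the system yields a = -5, b = -1, c = -6, d = -3.
So h(s) = -5s³ - s² - 6s - 3.
Then h(2) = -59.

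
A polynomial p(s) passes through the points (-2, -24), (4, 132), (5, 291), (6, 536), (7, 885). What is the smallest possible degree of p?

3

Divided differences on the nodes -2, 4, 5, 6, 7:
  order 0: -24  132  291  536  885
  order 1: 26  159  245  349
  order 2: 19  43  52
  order 3: 3  3
  order 4: 0
The order-3 divided differences are all 3 (nonzero) and every higher order vanishes, so the data lies on a polynomial of degree exactly 3.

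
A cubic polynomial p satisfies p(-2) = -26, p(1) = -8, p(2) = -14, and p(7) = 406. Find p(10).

Write p(s) = as^3 + bs^2 + cs + d. Substituting each data point gives a linear system:
  -8a + 4b - 2c + d = -26
  a + b + c + d = -8
  8a + 4b + 2c + d = -14
  343a + 49b + 7c + d = 406
Solving the system yields a = 2, b = -5, c = -5, d = 0.
So p(s) = 2s^3 - 5s^2 - 5s.
Then p(10) = 1450.

1450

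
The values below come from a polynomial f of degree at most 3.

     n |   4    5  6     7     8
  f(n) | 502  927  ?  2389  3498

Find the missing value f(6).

The 4 known points determine the degree-3 polynomial uniquely.
Write f(n) = an^3 + bn^2 + cn + d. Substituting each data point gives a linear system:
  64a + 16b + 4c + d = 502
  125a + 25b + 5c + d = 927
  343a + 49b + 7c + d = 2389
  512a + 64b + 8c + d = 3498
Solving the system yields a = 6, b = 6, c = 5, d = 2.
So f(n) = 6n³ + 6n² + 5n + 2.
Then f(6) = 1544.

1544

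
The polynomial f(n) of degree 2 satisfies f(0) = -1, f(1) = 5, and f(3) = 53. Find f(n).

f(n) = 6n^2 - 1

Write f(n) = an^2 + bn + c. Substituting each data point gives a linear system:
  c = -1
  a + b + c = 5
  9a + 3b + c = 53
Solving the system yields a = 6, b = 0, c = -1.
So f(n) = 6n^2 - 1.
Check: f(1) = 5. ✓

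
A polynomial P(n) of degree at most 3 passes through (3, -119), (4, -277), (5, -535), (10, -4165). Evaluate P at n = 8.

-2149

Using the Lagrange interpolation formula with nodes 3, 4, 5, 10:
  L_0(n) = (n - 4)(n - 5)(n - 10) / -14
  L_1(n) = (n - 3)(n - 5)(n - 10) / 6
  L_2(n) = (n - 3)(n - 4)(n - 10) / -10
  L_3(n) = (n - 3)(n - 4)(n - 5) / 210
Then P(n) = -119·L_0(n) - 277·L_1(n) - 535·L_2(n) - 4165·L_3(n).
Expanding and collecting terms gives P(n) = -4n³ - 2n² + 4n - 5.
Evaluating at n = 8: P(8) = -2149.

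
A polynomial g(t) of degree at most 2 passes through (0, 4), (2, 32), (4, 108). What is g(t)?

g(t) = 6t^2 + 2t + 4

Write g(t) = at^2 + bt + c. Substituting each data point gives a linear system:
  c = 4
  4a + 2b + c = 32
  16a + 4b + c = 108
Solving the system yields a = 6, b = 2, c = 4.
So g(t) = 6t^2 + 2t + 4.
Check: g(4) = 108. ✓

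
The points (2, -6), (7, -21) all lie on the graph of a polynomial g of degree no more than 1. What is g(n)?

g(n) = -3n

Write g(n) = an + b. Substituting each data point gives a linear system:
  2a + b = -6
  7a + b = -21
Solving the system yields a = -3, b = 0.
So g(n) = -3n.
Check: g(7) = -21. ✓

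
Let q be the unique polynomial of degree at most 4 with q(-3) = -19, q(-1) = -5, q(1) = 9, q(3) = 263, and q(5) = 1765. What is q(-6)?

Using the Lagrange interpolation formula with nodes -3, -1, 1, 3, 5:
  L_0(t) = (t + 1)(t - 1)(t - 3)(t - 5) / 384
  L_1(t) = (t + 3)(t - 1)(t - 3)(t - 5) / -96
  L_2(t) = (t + 3)(t + 1)(t - 3)(t - 5) / 64
  L_3(t) = (t + 3)(t + 1)(t - 1)(t - 5) / -96
  L_4(t) = (t + 3)(t + 1)(t - 1)(t - 3) / 384
Then q(t) = -19·L_0(t) - 5·L_1(t) + 9·L_2(t) + 263·L_3(t) + 1765·L_4(t).
Expanding and collecting terms gives q(t) = 2t^4 + 5t^3 - 5t^2 + 2t + 5.
Evaluating at t = -6: q(-6) = 1325.

1325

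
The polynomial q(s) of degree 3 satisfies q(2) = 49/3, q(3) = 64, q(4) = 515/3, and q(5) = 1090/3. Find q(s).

q(s) = 4s^3 - 6s^2 + (5/3)s + 5

Using the Lagrange interpolation formula with nodes 2, 3, 4, 5:
  L_0(s) = (s - 3)(s - 4)(s - 5) / -6
  L_1(s) = (s - 2)(s - 4)(s - 5) / 2
  L_2(s) = (s - 2)(s - 3)(s - 5) / -2
  L_3(s) = (s - 2)(s - 3)(s - 4) / 6
Then q(s) = 49/3·L_0(s) + 64·L_1(s) + 515/3·L_2(s) + 1090/3·L_3(s).
Expanding and collecting terms gives q(s) = 4s³ - 6s² + (5/3)s + 5.
Check: q(4) = 515/3. ✓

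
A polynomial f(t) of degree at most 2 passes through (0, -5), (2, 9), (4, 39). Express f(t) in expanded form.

f(t) = 2t^2 + 3t - 5

Using the Lagrange interpolation formula with nodes 0, 2, 4:
  L_0(t) = (t - 2)(t - 4) / 8
  L_1(t) = t(t - 4) / -4
  L_2(t) = t(t - 2) / 8
Then f(t) = -5·L_0(t) + 9·L_1(t) + 39·L_2(t).
Expanding and collecting terms gives f(t) = 2t^2 + 3t - 5.
Check: f(4) = 39. ✓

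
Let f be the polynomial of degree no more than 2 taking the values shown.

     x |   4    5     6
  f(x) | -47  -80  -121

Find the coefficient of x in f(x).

3

Write f(x) = ax^2 + bx + c. Substituting each data point gives a linear system:
  16a + 4b + c = -47
  25a + 5b + c = -80
  36a + 6b + c = -121
Solving the system yields a = -4, b = 3, c = 5.
So f(x) = -4x^2 + 3x + 5.
The coefficient of x is 3.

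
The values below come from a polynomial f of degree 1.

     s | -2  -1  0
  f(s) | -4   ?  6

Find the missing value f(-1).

1

The 2 known points determine the degree-1 polynomial uniquely.
Write f(s) = as + b. Substituting each data point gives a linear system:
  -2a + b = -4
  b = 6
Solving the system yields a = 5, b = 6.
So f(s) = 5s + 6.
Then f(-1) = 1.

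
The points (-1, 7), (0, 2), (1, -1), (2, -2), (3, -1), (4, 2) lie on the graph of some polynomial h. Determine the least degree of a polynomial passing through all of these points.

Forward differences of the values at s = -1, 0, 1, 2, 3, 4:
  h  : 7  2  -1  -2  -1  2
  Δ  : -5  -3  -1  1  3
  Δ^2: 2  2  2  2
  Δ^3: 0  0  0
  Δ^4: 0  0
  Δ^5: 0
The second differences are constant (2) and nonzero, while all higher differences vanish, so the minimal degree is 2.

2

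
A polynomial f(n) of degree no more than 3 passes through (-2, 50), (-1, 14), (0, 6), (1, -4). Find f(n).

f(n) = -5n^3 - n^2 - 4n + 6

Using the Lagrange interpolation formula with nodes -2, -1, 0, 1:
  L_0(n) = (n + 1)n(n - 1) / -6
  L_1(n) = (n + 2)n(n - 1) / 2
  L_2(n) = (n + 2)(n + 1)(n - 1) / -2
  L_3(n) = (n + 2)(n + 1)n / 6
Then f(n) = 50·L_0(n) + 14·L_1(n) + 6·L_2(n) - 4·L_3(n).
Expanding and collecting terms gives f(n) = -5n^3 - n^2 - 4n + 6.
Check: f(0) = 6. ✓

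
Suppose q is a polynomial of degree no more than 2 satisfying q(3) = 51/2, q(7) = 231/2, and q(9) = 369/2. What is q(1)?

9/2

Write q(s) = as^2 + bs + c. Substituting each data point gives a linear system:
  9a + 3b + c = 51/2
  49a + 7b + c = 231/2
  81a + 9b + c = 369/2
Solving the system yields a = 2, b = 5/2, c = 0.
So q(s) = 2s^2 + (5/2)s.
Then q(1) = 9/2.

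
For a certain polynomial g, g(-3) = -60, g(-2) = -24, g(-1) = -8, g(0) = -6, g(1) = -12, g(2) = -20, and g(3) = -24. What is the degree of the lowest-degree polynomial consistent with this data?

3

Forward differences of the values at u = -3, -2, -1, 0, 1, 2, 3:
  g  : -60  -24  -8  -6  -12  -20  -24
  Δ  : 36  16  2  -6  -8  -4
  Δ^2: -20  -14  -8  -2  4
  Δ^3: 6  6  6  6
  Δ^4: 0  0  0
  Δ^5: 0  0
  Δ^6: 0
The third differences are constant (6) and nonzero, while all higher differences vanish, so the minimal degree is 3.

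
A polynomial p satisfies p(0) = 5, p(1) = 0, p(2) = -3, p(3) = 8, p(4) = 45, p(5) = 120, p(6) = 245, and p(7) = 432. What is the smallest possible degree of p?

3

Forward differences of the values at t = 0, 1, 2, 3, 4, 5, 6, 7:
  p  : 5  0  -3  8  45  120  245  432
  Δ  : -5  -3  11  37  75  125  187
  Δ^2: 2  14  26  38  50  62
  Δ^3: 12  12  12  12  12
  Δ^4: 0  0  0  0
  Δ^5: 0  0  0
  Δ^6: 0  0
  Δ^7: 0
The third differences are constant (12) and nonzero, while all higher differences vanish, so the minimal degree is 3.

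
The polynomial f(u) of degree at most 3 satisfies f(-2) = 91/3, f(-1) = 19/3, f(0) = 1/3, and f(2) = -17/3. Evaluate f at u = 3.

Write f(u) = au^3 + bu^2 + cu + d. Substituting each data point gives a linear system:
  -8a + 4b - 2c + d = 91/3
  -a + b - c + d = 19/3
  d = 1/3
  8a + 4b + 2c + d = -17/3
Solving the system yields a = -2, b = 3, c = -1, d = 1/3.
So f(u) = -2u^3 + 3u^2 - u + 1/3.
Then f(3) = -89/3.

-89/3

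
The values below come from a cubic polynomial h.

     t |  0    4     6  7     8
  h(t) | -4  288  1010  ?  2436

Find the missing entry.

1620

The 4 known points determine the degree-3 polynomial uniquely.
Write h(t) = at^3 + bt^2 + ct + d. Substituting each data point gives a linear system:
  d = -4
  64a + 16b + 4c + d = 288
  216a + 36b + 6c + d = 1010
  512a + 64b + 8c + d = 2436
Solving the system yields a = 5, b = -2, c = 1, d = -4.
So h(t) = 5t^3 - 2t^2 + t - 4.
Then h(7) = 1620.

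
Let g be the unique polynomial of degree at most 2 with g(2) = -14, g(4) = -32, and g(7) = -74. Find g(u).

g(u) = -u^2 - 3u - 4

Write g(u) = au^2 + bu + c. Substituting each data point gives a linear system:
  4a + 2b + c = -14
  16a + 4b + c = -32
  49a + 7b + c = -74
Solving the system yields a = -1, b = -3, c = -4.
So g(u) = -u² - 3u - 4.
Check: g(4) = -32. ✓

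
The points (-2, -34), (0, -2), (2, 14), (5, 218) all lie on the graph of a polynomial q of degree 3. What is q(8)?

Write q(n) = an^3 + bn^2 + cn + d. Substituting each data point gives a linear system:
  -8a + 4b - 2c + d = -34
  d = -2
  8a + 4b + 2c + d = 14
  125a + 25b + 5c + d = 218
Solving the system yields a = 2, b = -2, c = 4, d = -2.
So q(n) = 2n^3 - 2n^2 + 4n - 2.
Then q(8) = 926.

926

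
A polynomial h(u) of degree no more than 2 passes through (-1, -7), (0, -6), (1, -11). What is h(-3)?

Using the Lagrange interpolation formula with nodes -1, 0, 1:
  L_0(u) = u(u - 1) / 2
  L_1(u) = (u + 1)(u - 1) / -1
  L_2(u) = (u + 1)u / 2
Then h(u) = -7·L_0(u) - 6·L_1(u) - 11·L_2(u).
Expanding and collecting terms gives h(u) = -3u² - 2u - 6.
Evaluating at u = -3: h(-3) = -27.

-27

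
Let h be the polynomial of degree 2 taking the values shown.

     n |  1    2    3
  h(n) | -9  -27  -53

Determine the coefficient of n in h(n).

-6

Write h(n) = an^2 + bn + c. Substituting each data point gives a linear system:
  a + b + c = -9
  4a + 2b + c = -27
  9a + 3b + c = -53
Solving the system yields a = -4, b = -6, c = 1.
So h(n) = -4n^2 - 6n + 1.
The coefficient of n is -6.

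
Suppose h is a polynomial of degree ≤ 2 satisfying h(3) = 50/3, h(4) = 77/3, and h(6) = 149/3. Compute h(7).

194/3

Write h(n) = an^2 + bn + c. Substituting each data point gives a linear system:
  9a + 3b + c = 50/3
  16a + 4b + c = 77/3
  36a + 6b + c = 149/3
Solving the system yields a = 1, b = 2, c = 5/3.
So h(n) = n^2 + 2n + 5/3.
Then h(7) = 194/3.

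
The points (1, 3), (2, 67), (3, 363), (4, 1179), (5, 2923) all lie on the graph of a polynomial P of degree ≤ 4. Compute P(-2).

123

Forward differences of the values at x = 1, 2, 3, 4, 5:
  P  : 3  67  363  1179  2923
  Δ  : 64  296  816  1744
  Δ^2: 232  520  928
  Δ^3: 288  408
  Δ^4: 120
The fourth differences are constant, confirming degree 4.
Interpolating (Newton forward form) and evaluating at x = -2 gives P(-2) = 123.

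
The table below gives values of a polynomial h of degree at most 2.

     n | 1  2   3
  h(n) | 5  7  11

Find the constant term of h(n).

Write h(n) = an^2 + bn + c. Substituting each data point gives a linear system:
  a + b + c = 5
  4a + 2b + c = 7
  9a + 3b + c = 11
Solving the system yields a = 1, b = -1, c = 5.
So h(n) = n^2 - n + 5.
The constant term is 5.

5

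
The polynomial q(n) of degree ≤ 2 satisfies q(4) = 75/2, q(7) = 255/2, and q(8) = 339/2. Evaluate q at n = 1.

Using the Lagrange interpolation formula with nodes 4, 7, 8:
  L_0(n) = (n - 7)(n - 8) / 12
  L_1(n) = (n - 4)(n - 8) / -3
  L_2(n) = (n - 4)(n - 7) / 4
Then q(n) = 75/2·L_0(n) + 255/2·L_1(n) + 339/2·L_2(n).
Expanding and collecting terms gives q(n) = 3n^2 - 3n + 3/2.
Evaluating at n = 1: q(1) = 3/2.

3/2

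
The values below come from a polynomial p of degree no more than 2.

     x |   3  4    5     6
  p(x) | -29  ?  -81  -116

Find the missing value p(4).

The 3 known points determine the degree-2 polynomial uniquely.
Write p(x) = ax^2 + bx + c. Substituting each data point gives a linear system:
  9a + 3b + c = -29
  25a + 5b + c = -81
  36a + 6b + c = -116
Solving the system yields a = -3, b = -2, c = 4.
So p(x) = -3x^2 - 2x + 4.
Then p(4) = -52.

-52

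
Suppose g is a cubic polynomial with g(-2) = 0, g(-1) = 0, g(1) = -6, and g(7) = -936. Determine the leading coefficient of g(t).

-2

Write g(t) = at^3 + bt^2 + ct + d. Substituting each data point gives a linear system:
  -8a + 4b - 2c + d = 0
  -a + b - c + d = 0
  a + b + c + d = -6
  343a + 49b + 7c + d = -936
Solving the system yields a = -2, b = -5, c = -1, d = 2.
So g(t) = -2t³ - 5t² - t + 2.
The leading coefficient is -2.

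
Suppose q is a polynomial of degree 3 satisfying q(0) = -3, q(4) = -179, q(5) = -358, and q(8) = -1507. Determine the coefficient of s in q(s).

4

Write q(s) = as^3 + bs^2 + cs + d. Substituting each data point gives a linear system:
  d = -3
  64a + 16b + 4c + d = -179
  125a + 25b + 5c + d = -358
  512a + 64b + 8c + d = -1507
Solving the system yields a = -3, b = 0, c = 4, d = -3.
So q(s) = -3s³ + 4s - 3.
The coefficient of s is 4.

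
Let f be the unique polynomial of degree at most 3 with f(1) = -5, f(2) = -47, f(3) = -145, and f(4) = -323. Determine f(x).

Write f(x) = ax^3 + bx^2 + cx + d. Substituting each data point gives a linear system:
  a + b + c + d = -5
  8a + 4b + 2c + d = -47
  27a + 9b + 3c + d = -145
  64a + 16b + 4c + d = -323
Solving the system yields a = -4, b = -4, c = -2, d = 5.
So f(x) = -4x^3 - 4x^2 - 2x + 5.
Check: f(1) = -5. ✓

f(x) = -4x^3 - 4x^2 - 2x + 5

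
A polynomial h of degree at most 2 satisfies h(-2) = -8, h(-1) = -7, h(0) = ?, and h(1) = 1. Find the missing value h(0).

-4

On equispaced nodes a degree-2 polynomial has vanishing third forward difference, so
  - h(-2) + 3·h(-1) - 3·h(0) + h(1) = 0.
Substituting the known values and solving for h(0):
  -3·h(0) = 12
  h(0) = -4.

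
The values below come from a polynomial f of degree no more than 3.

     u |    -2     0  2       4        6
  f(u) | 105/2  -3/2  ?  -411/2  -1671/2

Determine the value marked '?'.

-15/2

The 4 known points determine the degree-3 polynomial uniquely.
Write f(u) = au^3 + bu^2 + cu + d. Substituting each data point gives a linear system:
  -8a + 4b - 2c + d = 105/2
  d = -3/2
  64a + 16b + 4c + d = -411/2
  216a + 36b + 6c + d = -1671/2
Solving the system yields a = -5, b = 6, c = 5, d = -3/2.
So f(u) = -5u^3 + 6u^2 + 5u - 3/2.
Then f(2) = -15/2.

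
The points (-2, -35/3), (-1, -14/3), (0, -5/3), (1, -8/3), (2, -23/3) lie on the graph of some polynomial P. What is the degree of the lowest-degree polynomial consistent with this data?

2

Forward differences of the values at x = -2, -1, 0, 1, 2:
  P  : -35/3  -14/3  -5/3  -8/3  -23/3
  Δ  : 7  3  -1  -5
  Δ^2: -4  -4  -4
  Δ^3: 0  0
  Δ^4: 0
The second differences are constant (-4) and nonzero, while all higher differences vanish, so the minimal degree is 2.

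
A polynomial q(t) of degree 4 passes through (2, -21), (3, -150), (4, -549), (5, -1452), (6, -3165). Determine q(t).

q(t) = -3t^4 + 3t^3 + 3t^2 - 6t + 3

Write q(t) = at^4 + bt^3 + ct^2 + dt + e. Substituting each data point gives a linear system:
  16a + 8b + 4c + 2d + e = -21
  81a + 27b + 9c + 3d + e = -150
  256a + 64b + 16c + 4d + e = -549
  625a + 125b + 25c + 5d + e = -1452
  1296a + 216b + 36c + 6d + e = -3165
Solving the system yields a = -3, b = 3, c = 3, d = -6, e = 3.
So q(t) = -3t⁴ + 3t³ + 3t² - 6t + 3.
Check: q(4) = -549. ✓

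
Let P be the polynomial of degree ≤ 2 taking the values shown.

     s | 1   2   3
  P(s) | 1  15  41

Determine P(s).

Write P(s) = as^2 + bs + c. Substituting each data point gives a linear system:
  a + b + c = 1
  4a + 2b + c = 15
  9a + 3b + c = 41
Solving the system yields a = 6, b = -4, c = -1.
So P(s) = 6s^2 - 4s - 1.
Check: P(1) = 1. ✓

P(s) = 6s^2 - 4s - 1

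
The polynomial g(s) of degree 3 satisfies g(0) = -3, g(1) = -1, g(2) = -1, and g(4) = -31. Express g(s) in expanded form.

g(s) = -s^3 + 2s^2 + s - 3

Using the Lagrange interpolation formula with nodes 0, 1, 2, 4:
  L_0(s) = (s - 1)(s - 2)(s - 4) / -8
  L_1(s) = s(s - 2)(s - 4) / 3
  L_2(s) = s(s - 1)(s - 4) / -4
  L_3(s) = s(s - 1)(s - 2) / 24
Then g(s) = -3·L_0(s) - 1·L_1(s) - 1·L_2(s) - 31·L_3(s).
Expanding and collecting terms gives g(s) = -s^3 + 2s^2 + s - 3.
Check: g(1) = -1. ✓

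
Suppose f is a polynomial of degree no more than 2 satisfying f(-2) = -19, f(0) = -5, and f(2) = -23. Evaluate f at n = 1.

Using the Lagrange interpolation formula with nodes -2, 0, 2:
  L_0(n) = n(n - 2) / 8
  L_1(n) = (n + 2)(n - 2) / -4
  L_2(n) = (n + 2)n / 8
Then f(n) = -19·L_0(n) - 5·L_1(n) - 23·L_2(n).
Expanding and collecting terms gives f(n) = -4n² - n - 5.
Evaluating at n = 1: f(1) = -10.

-10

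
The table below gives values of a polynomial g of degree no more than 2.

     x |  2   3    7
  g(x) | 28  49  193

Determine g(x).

g(x) = 3x^2 + 6x + 4

Write g(x) = ax^2 + bx + c. Substituting each data point gives a linear system:
  4a + 2b + c = 28
  9a + 3b + c = 49
  49a + 7b + c = 193
Solving the system yields a = 3, b = 6, c = 4.
So g(x) = 3x² + 6x + 4.
Check: g(3) = 49. ✓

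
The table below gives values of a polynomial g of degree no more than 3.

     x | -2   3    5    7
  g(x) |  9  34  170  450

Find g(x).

Write g(x) = ax^3 + bx^2 + cx + d. Substituting each data point gives a linear system:
  -8a + 4b - 2c + d = 9
  27a + 9b + 3c + d = 34
  125a + 25b + 5c + d = 170
  343a + 49b + 7c + d = 450
Solving the system yields a = 1, b = 3, c = -5, d = -5.
So g(x) = x^3 + 3x^2 - 5x - 5.
Check: g(7) = 450. ✓

g(x) = x^3 + 3x^2 - 5x - 5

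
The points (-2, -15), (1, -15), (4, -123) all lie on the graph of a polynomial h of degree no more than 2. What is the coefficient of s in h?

-6

Write h(s) = as^2 + bs + c. Substituting each data point gives a linear system:
  4a - 2b + c = -15
  a + b + c = -15
  16a + 4b + c = -123
Solving the system yields a = -6, b = -6, c = -3.
So h(s) = -6s^2 - 6s - 3.
The coefficient of s is -6.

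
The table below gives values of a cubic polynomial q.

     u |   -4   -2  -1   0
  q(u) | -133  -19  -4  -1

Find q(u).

q(u) = 2u^3 + u - 1

Write q(u) = au^3 + bu^2 + cu + d. Substituting each data point gives a linear system:
  -64a + 16b - 4c + d = -133
  -8a + 4b - 2c + d = -19
  -a + b - c + d = -4
  d = -1
Solving the system yields a = 2, b = 0, c = 1, d = -1.
So q(u) = 2u^3 + u - 1.
Check: q(-2) = -19. ✓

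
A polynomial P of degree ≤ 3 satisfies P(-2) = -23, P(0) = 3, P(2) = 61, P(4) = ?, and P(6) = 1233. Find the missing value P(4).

391

The 4 known points determine the degree-3 polynomial uniquely.
Write P(u) = au^3 + bu^2 + cu + d. Substituting each data point gives a linear system:
  -8a + 4b - 2c + d = -23
  d = 3
  8a + 4b + 2c + d = 61
  216a + 36b + 6c + d = 1233
Solving the system yields a = 5, b = 4, c = 1, d = 3.
So P(u) = 5u³ + 4u² + u + 3.
Then P(4) = 391.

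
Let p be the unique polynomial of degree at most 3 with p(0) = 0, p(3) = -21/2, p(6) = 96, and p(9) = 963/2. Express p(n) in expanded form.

p(n) = n^3 - (5/2)n^2 - 5n

Write p(n) = an^3 + bn^2 + cn + d. Substituting each data point gives a linear system:
  d = 0
  27a + 9b + 3c + d = -21/2
  216a + 36b + 6c + d = 96
  729a + 81b + 9c + d = 963/2
Solving the system yields a = 1, b = -5/2, c = -5, d = 0.
So p(n) = n³ - (5/2)n² - 5n.
Check: p(0) = 0. ✓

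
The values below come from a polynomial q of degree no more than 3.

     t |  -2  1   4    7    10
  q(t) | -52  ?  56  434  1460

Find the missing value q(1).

2

The 4 known points determine the degree-3 polynomial uniquely.
Write q(t) = at^3 + bt^2 + ct + d. Substituting each data point gives a linear system:
  -8a + 4b - 2c + d = -52
  64a + 16b + 4c + d = 56
  343a + 49b + 7c + d = 434
  1000a + 100b + 10c + d = 1460
Solving the system yields a = 2, b = -6, c = 6, d = 0.
So q(t) = 2t^3 - 6t^2 + 6t.
Then q(1) = 2.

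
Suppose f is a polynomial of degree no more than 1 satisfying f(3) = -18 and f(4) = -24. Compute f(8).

Using the Lagrange interpolation formula with nodes 3, 4:
  L_0(u) = (u - 4) / -1
  L_1(u) = (u - 3) / 1
Then f(u) = -18·L_0(u) - 24·L_1(u).
Expanding and collecting terms gives f(u) = -6u.
Evaluating at u = 8: f(8) = -48.

-48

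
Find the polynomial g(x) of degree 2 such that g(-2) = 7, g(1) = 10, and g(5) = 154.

g(x) = 5x^2 + 6x - 1

Using the Lagrange interpolation formula with nodes -2, 1, 5:
  L_0(x) = (x - 1)(x - 5) / 21
  L_1(x) = (x + 2)(x - 5) / -12
  L_2(x) = (x + 2)(x - 1) / 28
Then g(x) = 7·L_0(x) + 10·L_1(x) + 154·L_2(x).
Expanding and collecting terms gives g(x) = 5x^2 + 6x - 1.
Check: g(5) = 154. ✓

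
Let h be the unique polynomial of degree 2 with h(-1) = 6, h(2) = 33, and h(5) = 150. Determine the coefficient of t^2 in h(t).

5

Write h(t) = at^2 + bt + c. Substituting each data point gives a linear system:
  a - b + c = 6
  4a + 2b + c = 33
  25a + 5b + c = 150
Solving the system yields a = 5, b = 4, c = 5.
So h(t) = 5t² + 4t + 5.
The leading coefficient is 5.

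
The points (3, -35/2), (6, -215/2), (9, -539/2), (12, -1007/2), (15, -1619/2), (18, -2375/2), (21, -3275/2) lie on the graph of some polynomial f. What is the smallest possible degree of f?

Forward differences of the values at s = 3, 6, 9, 12, 15, 18, 21:
  f  : -35/2  -215/2  -539/2  -1007/2  -1619/2  -2375/2  -3275/2
  Δ  : -90  -162  -234  -306  -378  -450
  Δ^2: -72  -72  -72  -72  -72
  Δ^3: 0  0  0  0
  Δ^4: 0  0  0
  Δ^5: 0  0
  Δ^6: 0
The second differences are constant (-72) and nonzero, while all higher differences vanish, so the minimal degree is 2.

2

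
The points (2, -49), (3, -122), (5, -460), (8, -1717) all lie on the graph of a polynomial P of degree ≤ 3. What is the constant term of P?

Write P(u) = au^3 + bu^2 + cu + d. Substituting each data point gives a linear system:
  8a + 4b + 2c + d = -49
  27a + 9b + 3c + d = -122
  125a + 25b + 5c + d = -460
  512a + 64b + 8c + d = -1717
Solving the system yields a = -3, b = -2, c = -6, d = -5.
So P(u) = -3u^3 - 2u^2 - 6u - 5.
The constant term is -5.

-5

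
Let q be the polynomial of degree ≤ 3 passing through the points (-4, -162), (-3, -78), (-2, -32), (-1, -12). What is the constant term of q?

-6

Write q(t) = at^3 + bt^2 + ct + d. Substituting each data point gives a linear system:
  -64a + 16b - 4c + d = -162
  -27a + 9b - 3c + d = -78
  -8a + 4b - 2c + d = -32
  -a + b - c + d = -12
Solving the system yields a = 2, b = -1, c = 3, d = -6.
So q(t) = 2t³ - t² + 3t - 6.
The constant term is -6.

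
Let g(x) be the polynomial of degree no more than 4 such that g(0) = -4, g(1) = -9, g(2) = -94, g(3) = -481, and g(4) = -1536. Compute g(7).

-14529

Using the Lagrange interpolation formula with nodes 0, 1, 2, 3, 4:
  L_0(x) = (x - 1)(x - 2)(x - 3)(x - 4) / 24
  L_1(x) = x(x - 2)(x - 3)(x - 4) / -6
  L_2(x) = x(x - 1)(x - 3)(x - 4) / 4
  L_3(x) = x(x - 1)(x - 2)(x - 4) / -6
  L_4(x) = x(x - 1)(x - 2)(x - 3) / 24
Then g(x) = -4·L_0(x) - 9·L_1(x) - 94·L_2(x) - 481·L_3(x) - 1536·L_4(x).
Expanding and collecting terms gives g(x) = -6x^4 - x^3 + 5x^2 - 3x - 4.
Evaluating at x = 7: g(7) = -14529.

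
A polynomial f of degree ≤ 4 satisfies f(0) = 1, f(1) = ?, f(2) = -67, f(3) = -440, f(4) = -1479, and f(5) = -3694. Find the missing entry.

The 5 known points determine the degree-4 polynomial uniquely.
Write f(s) = as^4 + bs^3 + cs^2 + ds + e. Substituting each data point gives a linear system:
  e = 1
  16a + 8b + 4c + 2d + e = -67
  81a + 27b + 9c + 3d + e = -440
  256a + 64b + 16c + 4d + e = -1479
  625a + 125b + 25c + 5d + e = -3694
Solving the system yields a = -6, b = -1, c = 6, d = 6, e = 1.
So f(s) = -6s⁴ - s³ + 6s² + 6s + 1.
Then f(1) = 6.

6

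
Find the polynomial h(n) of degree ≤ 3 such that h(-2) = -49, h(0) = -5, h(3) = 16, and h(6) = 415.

h(n) = 3n^3 - 6n^2 - 2n - 5

Using the Lagrange interpolation formula with nodes -2, 0, 3, 6:
  L_0(n) = n(n - 3)(n - 6) / -80
  L_1(n) = (n + 2)(n - 3)(n - 6) / 36
  L_2(n) = (n + 2)n(n - 6) / -45
  L_3(n) = (n + 2)n(n - 3) / 144
Then h(n) = -49·L_0(n) - 5·L_1(n) + 16·L_2(n) + 415·L_3(n).
Expanding and collecting terms gives h(n) = 3n³ - 6n² - 2n - 5.
Check: h(0) = -5. ✓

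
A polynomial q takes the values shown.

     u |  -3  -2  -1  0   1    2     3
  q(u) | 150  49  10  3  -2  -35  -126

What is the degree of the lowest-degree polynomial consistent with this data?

3

Forward differences of the values at u = -3, -2, -1, 0, 1, 2, 3:
  q  : 150  49  10  3  -2  -35  -126
  Δ  : -101  -39  -7  -5  -33  -91
  Δ^2: 62  32  2  -28  -58
  Δ^3: -30  -30  -30  -30
  Δ^4: 0  0  0
  Δ^5: 0  0
  Δ^6: 0
The third differences are constant (-30) and nonzero, while all higher differences vanish, so the minimal degree is 3.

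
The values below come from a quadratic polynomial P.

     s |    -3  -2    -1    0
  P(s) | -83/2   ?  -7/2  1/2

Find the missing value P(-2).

The 3 known points determine the degree-2 polynomial uniquely.
Write P(s) = as^2 + bs + c. Substituting each data point gives a linear system:
  9a - 3b + c = -83/2
  a - b + c = -7/2
  c = 1/2
Solving the system yields a = -5, b = -1, c = 1/2.
So P(s) = -5s^2 - s + 1/2.
Then P(-2) = -35/2.

-35/2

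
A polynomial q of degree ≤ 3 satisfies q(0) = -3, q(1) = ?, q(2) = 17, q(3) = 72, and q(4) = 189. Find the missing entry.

On equispaced nodes a degree-3 polynomial has vanishing fourth forward difference, so
  q(0) - 4·q(1) + 6·q(2) - 4·q(3) + q(4) = 0.
Substituting the known values and solving for q(1):
  -4·q(1) = 0
  q(1) = 0.

0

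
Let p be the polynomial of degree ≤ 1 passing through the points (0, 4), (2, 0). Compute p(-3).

10

Write p(s) = as + b. Substituting each data point gives a linear system:
  b = 4
  2a + b = 0
Solving the system yields a = -2, b = 4.
So p(s) = -2s + 4.
Then p(-3) = 10.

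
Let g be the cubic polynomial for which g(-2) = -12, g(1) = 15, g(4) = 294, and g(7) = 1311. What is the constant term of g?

Write g(n) = an^3 + bn^2 + cn + d. Substituting each data point gives a linear system:
  -8a + 4b - 2c + d = -12
  a + b + c + d = 15
  64a + 16b + 4c + d = 294
  343a + 49b + 7c + d = 1311
Solving the system yields a = 3, b = 5, c = 5, d = 2.
So g(n) = 3n^3 + 5n^2 + 5n + 2.
The constant term is 2.

2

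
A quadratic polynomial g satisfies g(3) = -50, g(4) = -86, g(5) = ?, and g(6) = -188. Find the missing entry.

On equispaced nodes a degree-2 polynomial has vanishing third forward difference, so
  - g(3) + 3·g(4) - 3·g(5) + g(6) = 0.
Substituting the known values and solving for g(5):
  -3·g(5) = 396
  g(5) = -132.

-132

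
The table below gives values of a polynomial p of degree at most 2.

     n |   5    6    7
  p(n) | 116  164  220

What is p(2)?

Using the Lagrange interpolation formula with nodes 5, 6, 7:
  L_0(n) = (n - 6)(n - 7) / 2
  L_1(n) = (n - 5)(n - 7) / -1
  L_2(n) = (n - 5)(n - 6) / 2
Then p(n) = 116·L_0(n) + 164·L_1(n) + 220·L_2(n).
Expanding and collecting terms gives p(n) = 4n^2 + 4n - 4.
Evaluating at n = 2: p(2) = 20.

20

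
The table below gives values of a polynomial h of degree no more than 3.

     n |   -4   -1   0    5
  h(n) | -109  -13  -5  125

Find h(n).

Using the Lagrange interpolation formula with nodes -4, -1, 0, 5:
  L_0(n) = (n + 1)n(n - 5) / -108
  L_1(n) = (n + 4)n(n - 5) / 18
  L_2(n) = (n + 4)(n + 1)(n - 5) / -20
  L_3(n) = (n + 4)(n + 1)n / 270
Then h(n) = -109·L_0(n) - 13·L_1(n) - 5·L_2(n) + 125·L_3(n).
Expanding and collecting terms gives h(n) = n^3 - n^2 + 6n - 5.
Check: h(-1) = -13. ✓

h(n) = n^3 - n^2 + 6n - 5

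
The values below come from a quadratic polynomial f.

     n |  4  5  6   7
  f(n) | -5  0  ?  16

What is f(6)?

7

The 3 known points determine the degree-2 polynomial uniquely.
Write f(n) = an^2 + bn + c. Substituting each data point gives a linear system:
  16a + 4b + c = -5
  25a + 5b + c = 0
  49a + 7b + c = 16
Solving the system yields a = 1, b = -4, c = -5.
So f(n) = n² - 4n - 5.
Then f(6) = 7.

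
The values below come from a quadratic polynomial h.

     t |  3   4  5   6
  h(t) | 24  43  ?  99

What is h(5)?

On equispaced nodes a degree-2 polynomial has vanishing third forward difference, so
  - h(3) + 3·h(4) - 3·h(5) + h(6) = 0.
Substituting the known values and solving for h(5):
  -3·h(5) = -204
  h(5) = 68.

68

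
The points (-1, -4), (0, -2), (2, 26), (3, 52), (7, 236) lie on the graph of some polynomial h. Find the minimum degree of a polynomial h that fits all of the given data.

2

Divided differences on the nodes -1, 0, 2, 3, 7:
  order 0: -4  -2  26  52  236
  order 1: 2  14  26  46
  order 2: 4  4  4
  order 3: 0  0
  order 4: 0
The order-2 divided differences are all 4 (nonzero) and every higher order vanishes, so the data lies on a polynomial of degree exactly 2.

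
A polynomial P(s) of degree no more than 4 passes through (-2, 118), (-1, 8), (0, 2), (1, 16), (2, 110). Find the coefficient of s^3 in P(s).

Write P(s) = as^4 + bs^3 + cs^2 + ds + e. Substituting each data point gives a linear system:
  16a - 8b + 4c - 2d + e = 118
  a - b + c - d + e = 8
  e = 2
  a + b + c + d + e = 16
  16a + 8b + 4c + 2d + e = 110
Solving the system yields a = 6, b = -2, c = 4, d = 6, e = 2.
So P(s) = 6s⁴ - 2s³ + 4s² + 6s + 2.
The coefficient of s^3 is -2.

-2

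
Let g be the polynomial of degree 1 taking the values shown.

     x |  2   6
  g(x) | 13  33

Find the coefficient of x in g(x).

5

Write g(x) = ax + b. Substituting each data point gives a linear system:
  2a + b = 13
  6a + b = 33
Solving the system yields a = 5, b = 3.
So g(x) = 5x + 3.
The leading coefficient is 5.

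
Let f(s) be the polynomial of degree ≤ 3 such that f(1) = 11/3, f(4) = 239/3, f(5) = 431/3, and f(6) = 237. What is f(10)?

Using the Lagrange interpolation formula with nodes 1, 4, 5, 6:
  L_0(s) = (s - 4)(s - 5)(s - 6) / -60
  L_1(s) = (s - 1)(s - 5)(s - 6) / 6
  L_2(s) = (s - 1)(s - 4)(s - 6) / -4
  L_3(s) = (s - 1)(s - 4)(s - 5) / 10
Then f(s) = 11/3·L_0(s) + 239/3·L_1(s) + 431/3·L_2(s) + 237·L_3(s).
Expanding and collecting terms gives f(s) = s^3 - (1/3)s^2 + 6s - 3.
Evaluating at s = 10: f(10) = 3071/3.

3071/3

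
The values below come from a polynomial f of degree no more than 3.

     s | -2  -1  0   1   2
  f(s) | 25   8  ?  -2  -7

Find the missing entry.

The 4 known points determine the degree-3 polynomial uniquely.
Write f(s) = as^3 + bs^2 + cs + d. Substituting each data point gives a linear system:
  -8a + 4b - 2c + d = 25
  -a + b - c + d = 8
  a + b + c + d = -2
  8a + 4b + 2c + d = -7
Solving the system yields a = -1, b = 2, c = -4, d = 1.
So f(s) = -s³ + 2s² - 4s + 1.
Then f(0) = 1.

1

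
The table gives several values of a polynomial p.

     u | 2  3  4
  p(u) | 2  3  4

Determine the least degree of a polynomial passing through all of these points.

1

Forward differences of the values at u = 2, 3, 4:
  p  : 2  3  4
  Δ  : 1  1
  Δ^2: 0
The first differences are constant (1) and nonzero, while all higher differences vanish, so the minimal degree is 1.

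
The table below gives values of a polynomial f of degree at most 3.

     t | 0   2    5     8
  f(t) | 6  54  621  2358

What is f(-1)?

Write f(t) = at^3 + bt^2 + ct + d. Substituting each data point gives a linear system:
  d = 6
  8a + 4b + 2c + d = 54
  125a + 25b + 5c + d = 621
  512a + 64b + 8c + d = 2358
Solving the system yields a = 4, b = 5, c = -2, d = 6.
So f(t) = 4t^3 + 5t^2 - 2t + 6.
Then f(-1) = 9.

9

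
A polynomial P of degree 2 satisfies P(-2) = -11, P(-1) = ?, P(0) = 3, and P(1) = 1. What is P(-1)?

The 3 known points determine the degree-2 polynomial uniquely.
Write P(u) = au^2 + bu + c. Substituting each data point gives a linear system:
  4a - 2b + c = -11
  c = 3
  a + b + c = 1
Solving the system yields a = -3, b = 1, c = 3.
So P(u) = -3u^2 + u + 3.
Then P(-1) = -1.

-1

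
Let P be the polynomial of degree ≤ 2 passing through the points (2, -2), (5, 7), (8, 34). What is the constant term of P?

Write P(n) = an^2 + bn + c. Substituting each data point gives a linear system:
  4a + 2b + c = -2
  25a + 5b + c = 7
  64a + 8b + c = 34
Solving the system yields a = 1, b = -4, c = 2.
So P(n) = n² - 4n + 2.
The constant term is 2.

2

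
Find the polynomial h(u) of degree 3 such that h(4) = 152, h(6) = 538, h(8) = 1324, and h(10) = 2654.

h(u) = 3u^3 - 4u^2 + 5u + 4

Write h(u) = au^3 + bu^2 + cu + d. Substituting each data point gives a linear system:
  64a + 16b + 4c + d = 152
  216a + 36b + 6c + d = 538
  512a + 64b + 8c + d = 1324
  1000a + 100b + 10c + d = 2654
Solving the system yields a = 3, b = -4, c = 5, d = 4.
So h(u) = 3u^3 - 4u^2 + 5u + 4.
Check: h(8) = 1324. ✓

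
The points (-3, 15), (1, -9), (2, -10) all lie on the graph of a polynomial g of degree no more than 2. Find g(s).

Write g(s) = as^2 + bs + c. Substituting each data point gives a linear system:
  9a - 3b + c = 15
  a + b + c = -9
  4a + 2b + c = -10
Solving the system yields a = 1, b = -4, c = -6.
So g(s) = s^2 - 4s - 6.
Check: g(-3) = 15. ✓

g(s) = s^2 - 4s - 6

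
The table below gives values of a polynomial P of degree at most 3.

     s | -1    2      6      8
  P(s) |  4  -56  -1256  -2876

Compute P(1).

Using the Lagrange interpolation formula with nodes -1, 2, 6, 8:
  L_0(s) = (s - 2)(s - 6)(s - 8) / -189
  L_1(s) = (s + 1)(s - 6)(s - 8) / 72
  L_2(s) = (s + 1)(s - 2)(s - 8) / -56
  L_3(s) = (s + 1)(s - 2)(s - 6) / 108
Then P(s) = 4·L_0(s) - 56·L_1(s) - 1256·L_2(s) - 2876·L_3(s).
Expanding and collecting terms gives P(s) = -5s^3 - 5s^2 + 4.
Evaluating at s = 1: P(1) = -6.

-6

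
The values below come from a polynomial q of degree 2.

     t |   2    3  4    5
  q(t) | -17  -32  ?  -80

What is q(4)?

The 3 known points determine the degree-2 polynomial uniquely.
Write q(t) = at^2 + bt + c. Substituting each data point gives a linear system:
  4a + 2b + c = -17
  9a + 3b + c = -32
  25a + 5b + c = -80
Solving the system yields a = -3, b = 0, c = -5.
So q(t) = -3t^2 - 5.
Then q(4) = -53.

-53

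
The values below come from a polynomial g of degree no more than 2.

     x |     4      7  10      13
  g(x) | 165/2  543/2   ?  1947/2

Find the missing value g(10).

On equispaced nodes a degree-2 polynomial has vanishing third forward difference, so
  - g(4) + 3·g(7) - 3·g(10) + g(13) = 0.
Substituting the known values and solving for g(10):
  -3·g(10) = -3411/2
  g(10) = 1137/2.

1137/2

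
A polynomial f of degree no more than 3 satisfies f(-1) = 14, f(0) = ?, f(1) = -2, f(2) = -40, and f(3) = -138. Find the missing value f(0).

The 4 known points determine the degree-3 polynomial uniquely.
Write f(u) = au^3 + bu^2 + cu + d. Substituting each data point gives a linear system:
  -a + b - c + d = 14
  a + b + c + d = -2
  8a + 4b + 2c + d = -40
  27a + 9b + 3c + d = -138
Solving the system yields a = -5, b = 0, c = -3, d = 6.
So f(u) = -5u^3 - 3u + 6.
Then f(0) = 6.

6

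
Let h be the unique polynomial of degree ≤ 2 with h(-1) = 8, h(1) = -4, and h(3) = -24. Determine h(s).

Write h(s) = as^2 + bs + c. Substituting each data point gives a linear system:
  a - b + c = 8
  a + b + c = -4
  9a + 3b + c = -24
Solving the system yields a = -1, b = -6, c = 3.
So h(s) = -s^2 - 6s + 3.
Check: h(3) = -24. ✓

h(s) = -s^2 - 6s + 3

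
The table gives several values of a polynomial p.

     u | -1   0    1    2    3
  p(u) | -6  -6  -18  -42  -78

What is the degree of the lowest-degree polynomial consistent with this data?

Forward differences of the values at u = -1, 0, 1, 2, 3:
  p  : -6  -6  -18  -42  -78
  Δ  : 0  -12  -24  -36
  Δ^2: -12  -12  -12
  Δ^3: 0  0
  Δ^4: 0
The second differences are constant (-12) and nonzero, while all higher differences vanish, so the minimal degree is 2.

2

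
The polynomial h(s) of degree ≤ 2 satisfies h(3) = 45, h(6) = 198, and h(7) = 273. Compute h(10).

Using the Lagrange interpolation formula with nodes 3, 6, 7:
  L_0(s) = (s - 6)(s - 7) / 12
  L_1(s) = (s - 3)(s - 7) / -3
  L_2(s) = (s - 3)(s - 6) / 4
Then h(s) = 45·L_0(s) + 198·L_1(s) + 273·L_2(s).
Expanding and collecting terms gives h(s) = 6s^2 - 3s.
Evaluating at s = 10: h(10) = 570.

570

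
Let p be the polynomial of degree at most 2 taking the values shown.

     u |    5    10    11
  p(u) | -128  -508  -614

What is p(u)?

Write p(u) = au^2 + bu + c. Substituting each data point gives a linear system:
  25a + 5b + c = -128
  100a + 10b + c = -508
  121a + 11b + c = -614
Solving the system yields a = -5, b = -1, c = 2.
So p(u) = -5u^2 - u + 2.
Check: p(11) = -614. ✓

p(u) = -5u^2 - u + 2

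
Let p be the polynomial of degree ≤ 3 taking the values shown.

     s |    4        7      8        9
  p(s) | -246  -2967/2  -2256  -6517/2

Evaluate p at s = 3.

-187/2

Using the Lagrange interpolation formula with nodes 4, 7, 8, 9:
  L_0(s) = (s - 7)(s - 8)(s - 9) / -60
  L_1(s) = (s - 4)(s - 8)(s - 9) / 6
  L_2(s) = (s - 4)(s - 7)(s - 9) / -4
  L_3(s) = (s - 4)(s - 7)(s - 8) / 10
Then p(s) = -246·L_0(s) - 2967/2·L_1(s) - 2256·L_2(s) - 6517/2·L_3(s).
Expanding and collecting terms gives p(s) = -5s³ + 5s² - (5/2)s + 4.
Evaluating at s = 3: p(3) = -187/2.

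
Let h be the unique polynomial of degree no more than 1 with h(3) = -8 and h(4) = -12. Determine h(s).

h(s) = -4s + 4

Write h(s) = as + b. Substituting each data point gives a linear system:
  3a + b = -8
  4a + b = -12
Solving the system yields a = -4, b = 4.
So h(s) = -4s + 4.
Check: h(4) = -12. ✓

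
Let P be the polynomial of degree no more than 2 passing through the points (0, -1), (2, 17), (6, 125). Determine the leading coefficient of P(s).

3

Write P(s) = as^2 + bs + c. Substituting each data point gives a linear system:
  c = -1
  4a + 2b + c = 17
  36a + 6b + c = 125
Solving the system yields a = 3, b = 3, c = -1.
So P(s) = 3s^2 + 3s - 1.
The leading coefficient is 3.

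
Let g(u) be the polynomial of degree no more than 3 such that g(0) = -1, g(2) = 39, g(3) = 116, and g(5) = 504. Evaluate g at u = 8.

Using the Lagrange interpolation formula with nodes 0, 2, 3, 5:
  L_0(u) = (u - 2)(u - 3)(u - 5) / -30
  L_1(u) = u(u - 3)(u - 5) / 6
  L_2(u) = u(u - 2)(u - 5) / -6
  L_3(u) = u(u - 2)(u - 3) / 30
Then g(u) = -1·L_0(u) + 39·L_1(u) + 116·L_2(u) + 504·L_3(u).
Expanding and collecting terms gives g(u) = 4u³ - u² + 6u - 1.
Evaluating at u = 8: g(8) = 2031.

2031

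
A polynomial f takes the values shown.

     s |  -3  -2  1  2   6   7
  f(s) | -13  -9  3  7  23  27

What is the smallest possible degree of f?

1

Divided differences on the nodes -3, -2, 1, 2, 6, 7:
  order 0: -13  -9  3  7  23  27
  order 1: 4  4  4  4  4
  order 2: 0  0  0  0
  order 3: 0  0  0
  order 4: 0  0
  order 5: 0
The order-1 divided differences are all 4 (nonzero) and every higher order vanishes, so the data lies on a polynomial of degree exactly 1.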